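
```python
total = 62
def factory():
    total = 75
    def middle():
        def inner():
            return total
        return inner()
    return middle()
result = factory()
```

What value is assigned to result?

Step 1: factory() defines total = 75. middle() and inner() have no local total.
Step 2: inner() checks local (none), enclosing middle() (none), enclosing factory() and finds total = 75.
Step 3: result = 75

The answer is 75.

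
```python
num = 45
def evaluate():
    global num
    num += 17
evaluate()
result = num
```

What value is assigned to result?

Step 1: num = 45 globally.
Step 2: evaluate() modifies global num: num += 17 = 62.
Step 3: result = 62

The answer is 62.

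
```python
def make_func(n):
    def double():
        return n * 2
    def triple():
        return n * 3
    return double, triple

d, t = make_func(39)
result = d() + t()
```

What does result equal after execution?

Step 1: Both closures capture the same n = 39.
Step 2: d() = 39 * 2 = 78, t() = 39 * 3 = 117.
Step 3: result = 78 + 117 = 195

The answer is 195.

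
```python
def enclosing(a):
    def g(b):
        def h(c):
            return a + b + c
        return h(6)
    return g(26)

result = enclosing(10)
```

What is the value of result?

Step 1: a = 10, b = 26, c = 6 across three nested scopes.
Step 2: h() accesses all three via LEGB rule.
Step 3: result = 10 + 26 + 6 = 42

The answer is 42.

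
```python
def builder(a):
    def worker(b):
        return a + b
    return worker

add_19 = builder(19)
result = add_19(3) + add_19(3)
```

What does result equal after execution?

Step 1: add_19 captures a = 19.
Step 2: add_19(3) = 19 + 3 = 22, called twice.
Step 3: result = 22 + 22 = 44

The answer is 44.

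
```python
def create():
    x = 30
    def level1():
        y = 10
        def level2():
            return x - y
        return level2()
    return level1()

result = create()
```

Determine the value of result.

Step 1: x = 30 in create. y = 10 in level1.
Step 2: level2() reads x = 30 and y = 10 from enclosing scopes.
Step 3: result = 30 - 10 = 20

The answer is 20.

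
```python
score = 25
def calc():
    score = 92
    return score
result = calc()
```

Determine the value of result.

Step 1: Global score = 25.
Step 2: calc() creates local score = 92, shadowing the global.
Step 3: Returns local score = 92. result = 92

The answer is 92.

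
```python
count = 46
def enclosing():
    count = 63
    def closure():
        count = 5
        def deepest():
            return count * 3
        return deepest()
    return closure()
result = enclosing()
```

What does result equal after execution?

Step 1: deepest() looks up count through LEGB: not local, finds count = 5 in enclosing closure().
Step 2: Returns 5 * 3 = 15.
Step 3: result = 15

The answer is 15.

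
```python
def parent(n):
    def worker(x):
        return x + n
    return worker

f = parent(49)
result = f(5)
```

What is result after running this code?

Step 1: parent(49) creates a closure that captures n = 49.
Step 2: f(5) calls the closure with x = 5, returning 5 + 49 = 54.
Step 3: result = 54

The answer is 54.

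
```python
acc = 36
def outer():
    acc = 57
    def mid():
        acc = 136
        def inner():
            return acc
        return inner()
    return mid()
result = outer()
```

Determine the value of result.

Step 1: Three levels of shadowing: global 36, outer 57, mid 136.
Step 2: inner() finds acc = 136 in enclosing mid() scope.
Step 3: result = 136

The answer is 136.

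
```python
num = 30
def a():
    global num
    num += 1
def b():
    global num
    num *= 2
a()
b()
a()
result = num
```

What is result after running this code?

Step 1: num = 30.
Step 2: a(): num = 30 + 1 = 31.
Step 3: b(): num = 31 * 2 = 62.
Step 4: a(): num = 62 + 1 = 63

The answer is 63.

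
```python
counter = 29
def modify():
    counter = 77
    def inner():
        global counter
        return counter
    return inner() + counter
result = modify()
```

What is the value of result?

Step 1: Global counter = 29. modify() shadows with local counter = 77.
Step 2: inner() uses global keyword, so inner() returns global counter = 29.
Step 3: modify() returns 29 + 77 = 106

The answer is 106.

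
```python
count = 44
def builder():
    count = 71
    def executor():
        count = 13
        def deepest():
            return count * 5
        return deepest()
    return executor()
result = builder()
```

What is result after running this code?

Step 1: deepest() looks up count through LEGB: not local, finds count = 13 in enclosing executor().
Step 2: Returns 13 * 5 = 65.
Step 3: result = 65

The answer is 65.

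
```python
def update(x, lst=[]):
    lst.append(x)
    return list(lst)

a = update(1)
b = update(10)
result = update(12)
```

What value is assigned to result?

Step 1: Default list is shared. list() creates copies for return values.
Step 2: Internal list grows: [1] -> [1, 10] -> [1, 10, 12].
Step 3: result = [1, 10, 12]

The answer is [1, 10, 12].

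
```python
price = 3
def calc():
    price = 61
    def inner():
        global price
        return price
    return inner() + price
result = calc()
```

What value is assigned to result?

Step 1: Global price = 3. calc() shadows with local price = 61.
Step 2: inner() uses global keyword, so inner() returns global price = 3.
Step 3: calc() returns 3 + 61 = 64

The answer is 64.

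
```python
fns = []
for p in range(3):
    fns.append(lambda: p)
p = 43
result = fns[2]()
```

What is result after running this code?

Step 1: Lambdas capture the variable p by reference, not by value.
Step 2: After the loop, p is reassigned to 43.
Step 3: fns[2]() looks up the current p = 43. result = 43

The answer is 43.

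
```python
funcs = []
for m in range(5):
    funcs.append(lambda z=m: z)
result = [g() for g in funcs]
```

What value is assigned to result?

Step 1: Default arg z=m captures m at each iteration.
Step 2: Each lambda has its own default: 0, 1, ..., 4.
Step 3: result = [0, 1, 2, 3, 4]

The answer is [0, 1, 2, 3, 4].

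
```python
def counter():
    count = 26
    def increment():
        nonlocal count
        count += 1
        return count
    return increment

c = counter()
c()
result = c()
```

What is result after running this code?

Step 1: counter() creates closure with count = 26.
Step 2: Each c() call increments count via nonlocal. After 2 calls: 26 + 2 = 28.
Step 3: result = 28

The answer is 28.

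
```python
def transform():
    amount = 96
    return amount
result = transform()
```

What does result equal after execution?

Step 1: transform() defines amount = 96 in its local scope.
Step 2: return amount finds the local variable amount = 96.
Step 3: result = 96

The answer is 96.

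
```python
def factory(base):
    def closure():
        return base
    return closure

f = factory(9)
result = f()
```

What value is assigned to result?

Step 1: factory(9) creates closure capturing base = 9.
Step 2: f() returns the captured base = 9.
Step 3: result = 9

The answer is 9.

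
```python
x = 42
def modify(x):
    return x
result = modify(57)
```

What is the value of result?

Step 1: Global x = 42.
Step 2: modify(57) takes parameter x = 57, which shadows the global.
Step 3: result = 57

The answer is 57.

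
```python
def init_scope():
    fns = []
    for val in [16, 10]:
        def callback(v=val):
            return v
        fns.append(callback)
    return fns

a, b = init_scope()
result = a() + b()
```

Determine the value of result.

Step 1: Default argument v=val captures val at each iteration.
Step 2: a() returns 16 (captured at first iteration), b() returns 10 (captured at second).
Step 3: result = 16 + 10 = 26

The answer is 26.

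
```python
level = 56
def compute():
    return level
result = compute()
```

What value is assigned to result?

Step 1: level = 56 is defined in the global scope.
Step 2: compute() looks up level. No local level exists, so Python checks the global scope via LEGB rule and finds level = 56.
Step 3: result = 56

The answer is 56.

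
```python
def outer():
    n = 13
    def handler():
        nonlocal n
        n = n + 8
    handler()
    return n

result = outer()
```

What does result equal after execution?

Step 1: outer() sets n = 13.
Step 2: handler() uses nonlocal to modify n in outer's scope: n = 13 + 8 = 21.
Step 3: outer() returns the modified n = 21

The answer is 21.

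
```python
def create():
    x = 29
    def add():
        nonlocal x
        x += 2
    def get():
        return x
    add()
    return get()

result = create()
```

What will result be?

Step 1: x = 29. add() modifies it via nonlocal, get() reads it.
Step 2: add() makes x = 29 + 2 = 31.
Step 3: get() returns 31. result = 31

The answer is 31.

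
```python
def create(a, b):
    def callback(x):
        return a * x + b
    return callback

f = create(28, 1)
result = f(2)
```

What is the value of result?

Step 1: create(28, 1) captures a = 28, b = 1.
Step 2: f(2) computes 28 * 2 + 1 = 57.
Step 3: result = 57

The answer is 57.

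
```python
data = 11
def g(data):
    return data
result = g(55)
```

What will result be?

Step 1: Global data = 11.
Step 2: g(55) takes parameter data = 55, which shadows the global.
Step 3: result = 55

The answer is 55.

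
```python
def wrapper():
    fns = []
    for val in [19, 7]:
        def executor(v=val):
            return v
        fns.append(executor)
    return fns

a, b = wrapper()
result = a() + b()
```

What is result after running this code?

Step 1: Default argument v=val captures val at each iteration.
Step 2: a() returns 19 (captured at first iteration), b() returns 7 (captured at second).
Step 3: result = 19 + 7 = 26

The answer is 26.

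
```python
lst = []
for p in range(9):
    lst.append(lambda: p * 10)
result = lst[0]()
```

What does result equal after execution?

Step 1: All lambdas reference the same variable p (late binding).
Step 2: After the loop, p = 8. Every lambda returns p * 10.
Step 3: lst[0]() = 8 * 10 = 80

The answer is 80.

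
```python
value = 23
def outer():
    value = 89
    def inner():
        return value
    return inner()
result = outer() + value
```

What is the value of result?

Step 1: Global value = 23. outer() shadows with value = 89.
Step 2: inner() returns enclosing value = 89. outer() = 89.
Step 3: result = 89 + global value (23) = 112

The answer is 112.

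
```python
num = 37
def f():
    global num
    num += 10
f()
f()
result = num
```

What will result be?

Step 1: num = 37.
Step 2: First f(): num = 37 + 10 = 47.
Step 3: Second f(): num = 47 + 10 = 57. result = 57

The answer is 57.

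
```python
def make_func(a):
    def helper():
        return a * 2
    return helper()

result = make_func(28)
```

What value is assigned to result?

Step 1: make_func(28) binds parameter a = 28.
Step 2: helper() accesses a = 28 from enclosing scope.
Step 3: result = 28 * 2 = 56

The answer is 56.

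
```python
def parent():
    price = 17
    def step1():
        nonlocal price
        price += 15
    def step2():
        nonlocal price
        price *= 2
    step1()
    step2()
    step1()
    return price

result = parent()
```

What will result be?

Step 1: price = 17.
Step 2: step1(): price = 17 + 15 = 32.
Step 3: step2(): price = 32 * 2 = 64.
Step 4: step1(): price = 64 + 15 = 79. result = 79

The answer is 79.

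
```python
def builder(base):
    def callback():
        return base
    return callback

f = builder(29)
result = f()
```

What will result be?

Step 1: builder(29) creates closure capturing base = 29.
Step 2: f() returns the captured base = 29.
Step 3: result = 29

The answer is 29.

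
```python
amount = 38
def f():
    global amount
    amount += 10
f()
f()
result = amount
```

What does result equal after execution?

Step 1: amount = 38.
Step 2: First f(): amount = 38 + 10 = 48.
Step 3: Second f(): amount = 48 + 10 = 58. result = 58

The answer is 58.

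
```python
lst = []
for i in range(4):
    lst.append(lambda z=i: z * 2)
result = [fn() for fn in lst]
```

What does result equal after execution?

Step 1: Default arg z=i captures i at each iteration.
Step 2: lst[k] has z defaulting to k, returns k * 2.
Step 3: result = [0, 2, 4, 6]

The answer is [0, 2, 4, 6].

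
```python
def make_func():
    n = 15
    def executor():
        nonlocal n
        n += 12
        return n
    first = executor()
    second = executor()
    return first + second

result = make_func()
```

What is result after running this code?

Step 1: n starts at 15.
Step 2: First call: n = 15 + 12 = 27, returns 27.
Step 3: Second call: n = 27 + 12 = 39, returns 39.
Step 4: result = 27 + 39 = 66

The answer is 66.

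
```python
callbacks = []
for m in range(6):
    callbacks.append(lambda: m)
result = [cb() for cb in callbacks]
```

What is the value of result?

Step 1: All 6 lambdas share the same variable m.
Step 2: After the loop, m = 5.
Step 3: Each call returns 5. result = [5, 5, 5, 5, 5, 5]

The answer is [5, 5, 5, 5, 5, 5].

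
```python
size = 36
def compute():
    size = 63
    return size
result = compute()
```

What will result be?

Step 1: Global size = 36.
Step 2: compute() creates local size = 63, shadowing the global.
Step 3: Returns local size = 63. result = 63

The answer is 63.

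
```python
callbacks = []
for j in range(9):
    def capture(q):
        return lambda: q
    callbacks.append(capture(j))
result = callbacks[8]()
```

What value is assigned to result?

Step 1: capture(j) creates a new scope capturing q = j at call time.
Step 2: callbacks[8] = capture(8), so its lambda captures q = 8.
Step 3: result = 8 (closure factory fixes late binding)

The answer is 8.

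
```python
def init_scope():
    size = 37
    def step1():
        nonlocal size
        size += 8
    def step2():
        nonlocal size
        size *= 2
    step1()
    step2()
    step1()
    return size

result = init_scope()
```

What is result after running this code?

Step 1: size = 37.
Step 2: step1(): size = 37 + 8 = 45.
Step 3: step2(): size = 45 * 2 = 90.
Step 4: step1(): size = 90 + 8 = 98. result = 98

The answer is 98.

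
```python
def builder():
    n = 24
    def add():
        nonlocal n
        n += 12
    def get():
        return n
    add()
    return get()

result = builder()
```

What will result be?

Step 1: n = 24. add() modifies it via nonlocal, get() reads it.
Step 2: add() makes n = 24 + 12 = 36.
Step 3: get() returns 36. result = 36

The answer is 36.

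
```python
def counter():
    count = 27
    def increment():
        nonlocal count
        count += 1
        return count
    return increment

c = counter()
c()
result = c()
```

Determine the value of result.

Step 1: counter() creates closure with count = 27.
Step 2: Each c() call increments count via nonlocal. After 2 calls: 27 + 2 = 29.
Step 3: result = 29

The answer is 29.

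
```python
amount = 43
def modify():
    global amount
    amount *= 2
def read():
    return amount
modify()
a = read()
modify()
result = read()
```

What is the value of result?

Step 1: amount = 43.
Step 2: First modify(): amount = 43 * 2 = 86.
Step 3: Second modify(): amount = 86 * 2 = 172.
Step 4: read() returns 172

The answer is 172.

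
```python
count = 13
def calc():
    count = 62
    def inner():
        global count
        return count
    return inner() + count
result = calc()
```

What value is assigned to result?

Step 1: Global count = 13. calc() shadows with local count = 62.
Step 2: inner() uses global keyword, so inner() returns global count = 13.
Step 3: calc() returns 13 + 62 = 75

The answer is 75.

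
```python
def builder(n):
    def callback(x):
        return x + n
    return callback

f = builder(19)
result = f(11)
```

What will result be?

Step 1: builder(19) creates a closure that captures n = 19.
Step 2: f(11) calls the closure with x = 11, returning 11 + 19 = 30.
Step 3: result = 30

The answer is 30.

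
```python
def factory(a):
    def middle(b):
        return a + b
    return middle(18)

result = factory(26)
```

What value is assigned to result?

Step 1: factory(26) passes a = 26.
Step 2: middle(18) has b = 18, reads a = 26 from enclosing.
Step 3: result = 26 + 18 = 44

The answer is 44.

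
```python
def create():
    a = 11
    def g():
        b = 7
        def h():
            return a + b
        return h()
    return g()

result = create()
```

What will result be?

Step 1: create() defines a = 11. g() defines b = 7.
Step 2: h() accesses both from enclosing scopes: a = 11, b = 7.
Step 3: result = 11 + 7 = 18

The answer is 18.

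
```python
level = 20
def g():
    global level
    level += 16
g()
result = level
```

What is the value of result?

Step 1: level = 20 globally.
Step 2: g() modifies global level: level += 16 = 36.
Step 3: result = 36

The answer is 36.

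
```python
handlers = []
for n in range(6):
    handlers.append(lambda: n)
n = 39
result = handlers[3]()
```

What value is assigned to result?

Step 1: Lambdas capture the variable n by reference, not by value.
Step 2: After the loop, n is reassigned to 39.
Step 3: handlers[3]() looks up the current n = 39. result = 39

The answer is 39.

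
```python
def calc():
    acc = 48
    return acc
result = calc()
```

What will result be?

Step 1: calc() defines acc = 48 in its local scope.
Step 2: return acc finds the local variable acc = 48.
Step 3: result = 48

The answer is 48.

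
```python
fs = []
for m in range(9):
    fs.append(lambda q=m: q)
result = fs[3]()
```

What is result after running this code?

Step 1: Default argument q=m captures m's value at each iteration.
Step 2: fs[3] captured q = 3 when m was 3.
Step 3: result = 3

The answer is 3.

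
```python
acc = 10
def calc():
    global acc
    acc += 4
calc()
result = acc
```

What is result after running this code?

Step 1: acc = 10 globally.
Step 2: calc() modifies global acc: acc += 4 = 14.
Step 3: result = 14

The answer is 14.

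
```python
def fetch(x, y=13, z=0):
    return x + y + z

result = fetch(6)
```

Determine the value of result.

Step 1: fetch(6) uses defaults y = 13, z = 0.
Step 2: Returns 6 + 13 + 0 = 19.
Step 3: result = 19

The answer is 19.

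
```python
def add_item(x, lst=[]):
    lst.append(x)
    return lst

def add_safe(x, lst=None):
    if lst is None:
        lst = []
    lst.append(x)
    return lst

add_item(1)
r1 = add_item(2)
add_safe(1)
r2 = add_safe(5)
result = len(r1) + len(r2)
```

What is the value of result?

Step 1: add_item shares mutable default: after 2 calls, lst = [1, 2], len = 2.
Step 2: add_safe creates fresh list each time: r2 = [5], len = 1.
Step 3: result = 2 + 1 = 3

The answer is 3.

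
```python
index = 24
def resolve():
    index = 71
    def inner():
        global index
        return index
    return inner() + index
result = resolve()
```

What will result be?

Step 1: Global index = 24. resolve() shadows with local index = 71.
Step 2: inner() uses global keyword, so inner() returns global index = 24.
Step 3: resolve() returns 24 + 71 = 95

The answer is 95.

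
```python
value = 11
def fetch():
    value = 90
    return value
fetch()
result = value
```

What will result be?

Step 1: Global value = 11.
Step 2: fetch() creates local value = 90 (shadow, not modification).
Step 3: After fetch() returns, global value is unchanged. result = 11

The answer is 11.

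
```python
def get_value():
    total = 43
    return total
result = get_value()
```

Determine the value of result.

Step 1: get_value() defines total = 43 in its local scope.
Step 2: return total finds the local variable total = 43.
Step 3: result = 43

The answer is 43.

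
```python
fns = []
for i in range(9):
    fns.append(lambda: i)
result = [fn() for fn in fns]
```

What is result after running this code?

Step 1: All 9 lambdas share the same variable i.
Step 2: After the loop, i = 8.
Step 3: Each call returns 8. result = [8, 8, 8, 8, 8, 8, 8, 8, 8]

The answer is [8, 8, 8, 8, 8, 8, 8, 8, 8].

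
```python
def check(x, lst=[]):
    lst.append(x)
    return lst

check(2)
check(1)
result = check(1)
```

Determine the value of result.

Step 1: Mutable default argument gotcha! The list [] is created once.
Step 2: Each call appends to the SAME list: [2], [2, 1], [2, 1, 1].
Step 3: result = [2, 1, 1]

The answer is [2, 1, 1].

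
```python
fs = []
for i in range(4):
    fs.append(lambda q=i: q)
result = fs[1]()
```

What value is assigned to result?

Step 1: Default argument q=i captures i's value at each iteration.
Step 2: fs[1] captured q = 1 when i was 1.
Step 3: result = 1

The answer is 1.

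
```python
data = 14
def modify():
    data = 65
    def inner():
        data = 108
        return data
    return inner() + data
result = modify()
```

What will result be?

Step 1: modify() has local data = 65. inner() has local data = 108.
Step 2: inner() returns its local data = 108.
Step 3: modify() returns 108 + its own data (65) = 173

The answer is 173.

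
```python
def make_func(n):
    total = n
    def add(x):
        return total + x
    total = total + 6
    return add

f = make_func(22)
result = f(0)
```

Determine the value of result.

Step 1: make_func(22) sets total = 22, then total = 22 + 6 = 28.
Step 2: Closures capture by reference, so add sees total = 28.
Step 3: f(0) returns 28 + 0 = 28

The answer is 28.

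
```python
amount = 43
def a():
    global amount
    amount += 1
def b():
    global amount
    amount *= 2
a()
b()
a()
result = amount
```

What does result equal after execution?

Step 1: amount = 43.
Step 2: a(): amount = 43 + 1 = 44.
Step 3: b(): amount = 44 * 2 = 88.
Step 4: a(): amount = 88 + 1 = 89

The answer is 89.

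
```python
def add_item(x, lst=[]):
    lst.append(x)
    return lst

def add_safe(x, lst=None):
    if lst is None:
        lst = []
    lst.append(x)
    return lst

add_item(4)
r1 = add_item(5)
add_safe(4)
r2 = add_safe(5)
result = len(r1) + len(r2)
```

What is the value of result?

Step 1: add_item shares mutable default: after 2 calls, lst = [4, 5], len = 2.
Step 2: add_safe creates fresh list each time: r2 = [5], len = 1.
Step 3: result = 2 + 1 = 3

The answer is 3.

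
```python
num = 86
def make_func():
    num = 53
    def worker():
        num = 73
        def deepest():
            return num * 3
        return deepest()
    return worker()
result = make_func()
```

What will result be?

Step 1: deepest() looks up num through LEGB: not local, finds num = 73 in enclosing worker().
Step 2: Returns 73 * 3 = 219.
Step 3: result = 219

The answer is 219.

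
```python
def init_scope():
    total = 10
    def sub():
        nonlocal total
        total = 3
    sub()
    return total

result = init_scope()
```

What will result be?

Step 1: init_scope() sets total = 10.
Step 2: sub() uses nonlocal to reassign total = 3.
Step 3: result = 3

The answer is 3.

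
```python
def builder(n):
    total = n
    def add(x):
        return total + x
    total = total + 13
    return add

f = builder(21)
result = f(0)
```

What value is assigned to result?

Step 1: builder(21) sets total = 21, then total = 21 + 13 = 34.
Step 2: Closures capture by reference, so add sees total = 34.
Step 3: f(0) returns 34 + 0 = 34

The answer is 34.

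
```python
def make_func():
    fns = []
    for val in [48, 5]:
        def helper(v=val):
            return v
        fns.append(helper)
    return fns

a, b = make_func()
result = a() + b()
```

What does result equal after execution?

Step 1: Default argument v=val captures val at each iteration.
Step 2: a() returns 48 (captured at first iteration), b() returns 5 (captured at second).
Step 3: result = 48 + 5 = 53

The answer is 53.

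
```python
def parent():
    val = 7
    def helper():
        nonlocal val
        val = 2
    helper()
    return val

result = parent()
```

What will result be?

Step 1: parent() sets val = 7.
Step 2: helper() uses nonlocal to reassign val = 2.
Step 3: result = 2

The answer is 2.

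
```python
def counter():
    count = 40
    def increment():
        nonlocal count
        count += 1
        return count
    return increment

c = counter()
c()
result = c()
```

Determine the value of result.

Step 1: counter() creates closure with count = 40.
Step 2: Each c() call increments count via nonlocal. After 2 calls: 40 + 2 = 42.
Step 3: result = 42

The answer is 42.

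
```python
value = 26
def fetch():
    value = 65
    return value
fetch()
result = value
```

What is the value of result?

Step 1: value = 26 globally.
Step 2: fetch() creates a LOCAL value = 65 (no global keyword!).
Step 3: The global value is unchanged. result = 26

The answer is 26.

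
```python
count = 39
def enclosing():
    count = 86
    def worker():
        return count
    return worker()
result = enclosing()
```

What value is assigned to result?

Step 1: count = 39 globally, but enclosing() defines count = 86 locally.
Step 2: worker() looks up count. Not in local scope, so checks enclosing scope (enclosing) and finds count = 86.
Step 3: result = 86

The answer is 86.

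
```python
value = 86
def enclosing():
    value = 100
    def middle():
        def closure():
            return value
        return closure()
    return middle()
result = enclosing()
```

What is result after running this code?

Step 1: enclosing() defines value = 100. middle() and closure() have no local value.
Step 2: closure() checks local (none), enclosing middle() (none), enclosing enclosing() and finds value = 100.
Step 3: result = 100

The answer is 100.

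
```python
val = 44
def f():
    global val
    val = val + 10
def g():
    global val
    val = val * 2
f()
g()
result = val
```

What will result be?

Step 1: val = 44.
Step 2: f() adds 10: val = 44 + 10 = 54.
Step 3: g() doubles: val = 54 * 2 = 108.
Step 4: result = 108

The answer is 108.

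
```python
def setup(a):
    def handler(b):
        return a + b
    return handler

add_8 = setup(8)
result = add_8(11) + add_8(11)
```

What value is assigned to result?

Step 1: add_8 captures a = 8.
Step 2: add_8(11) = 8 + 11 = 19, called twice.
Step 3: result = 19 + 19 = 38

The answer is 38.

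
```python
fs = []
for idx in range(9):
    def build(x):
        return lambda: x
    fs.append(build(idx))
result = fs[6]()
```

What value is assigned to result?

Step 1: build(idx) creates a new scope capturing x = idx at call time.
Step 2: fs[6] = build(6), so its lambda captures x = 6.
Step 3: result = 6 (closure factory fixes late binding)

The answer is 6.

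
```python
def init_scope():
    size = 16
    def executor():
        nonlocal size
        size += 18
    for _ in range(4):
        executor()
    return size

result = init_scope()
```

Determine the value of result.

Step 1: size = 16.
Step 2: executor() is called 4 times in a loop, each adding 18 via nonlocal.
Step 3: size = 16 + 18 * 4 = 88

The answer is 88.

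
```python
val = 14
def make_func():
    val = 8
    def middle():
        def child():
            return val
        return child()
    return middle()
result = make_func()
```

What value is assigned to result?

Step 1: make_func() defines val = 8. middle() and child() have no local val.
Step 2: child() checks local (none), enclosing middle() (none), enclosing make_func() and finds val = 8.
Step 3: result = 8

The answer is 8.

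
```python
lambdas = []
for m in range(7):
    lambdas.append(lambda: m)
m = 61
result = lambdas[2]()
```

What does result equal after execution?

Step 1: Lambdas capture the variable m by reference, not by value.
Step 2: After the loop, m is reassigned to 61.
Step 3: lambdas[2]() looks up the current m = 61. result = 61

The answer is 61.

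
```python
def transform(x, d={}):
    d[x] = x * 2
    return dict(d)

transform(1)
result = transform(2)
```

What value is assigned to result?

Step 1: Mutable default dict is shared across calls.
Step 2: First call adds 1: 2. Second call adds 2: 4.
Step 3: result = {1: 2, 2: 4}

The answer is {1: 2, 2: 4}.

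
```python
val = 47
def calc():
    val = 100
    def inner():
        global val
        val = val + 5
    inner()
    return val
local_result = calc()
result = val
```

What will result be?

Step 1: Global val = 47. calc() creates local val = 100.
Step 2: inner() declares global val and adds 5: global val = 47 + 5 = 52.
Step 3: calc() returns its local val = 100 (unaffected by inner).
Step 4: result = global val = 52

The answer is 52.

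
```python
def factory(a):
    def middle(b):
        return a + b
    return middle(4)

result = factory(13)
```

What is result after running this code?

Step 1: factory(13) passes a = 13.
Step 2: middle(4) has b = 4, reads a = 13 from enclosing.
Step 3: result = 13 + 4 = 17

The answer is 17.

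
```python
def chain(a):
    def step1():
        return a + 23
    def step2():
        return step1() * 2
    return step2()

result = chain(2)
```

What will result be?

Step 1: chain(2) captures a = 2.
Step 2: step2() calls step1() which returns 2 + 23 = 25.
Step 3: step2() returns 25 * 2 = 50

The answer is 50.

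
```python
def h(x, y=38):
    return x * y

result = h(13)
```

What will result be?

Step 1: h(13) uses default y = 38.
Step 2: Returns 13 * 38 = 494.
Step 3: result = 494

The answer is 494.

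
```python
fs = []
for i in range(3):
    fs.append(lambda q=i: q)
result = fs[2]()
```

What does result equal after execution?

Step 1: Default argument q=i captures i's value at each iteration.
Step 2: fs[2] captured q = 2 when i was 2.
Step 3: result = 2

The answer is 2.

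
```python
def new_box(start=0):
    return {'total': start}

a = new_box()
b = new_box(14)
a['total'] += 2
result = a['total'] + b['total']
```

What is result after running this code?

Step 1: new_box() returns a new dict each call (immutable default 0).
Step 2: a = {'total': 0}, b = {'total': 14}.
Step 3: a['total'] += 2 = 2. result = 2 + 14 = 16

The answer is 16.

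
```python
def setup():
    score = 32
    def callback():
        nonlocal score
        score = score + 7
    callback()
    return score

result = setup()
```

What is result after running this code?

Step 1: setup() sets score = 32.
Step 2: callback() uses nonlocal to modify score in setup's scope: score = 32 + 7 = 39.
Step 3: setup() returns the modified score = 39

The answer is 39.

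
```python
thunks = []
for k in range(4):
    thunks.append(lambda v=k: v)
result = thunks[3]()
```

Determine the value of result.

Step 1: Default argument v=k captures k's value at each iteration.
Step 2: thunks[3] captured v = 3 when k was 3.
Step 3: result = 3

The answer is 3.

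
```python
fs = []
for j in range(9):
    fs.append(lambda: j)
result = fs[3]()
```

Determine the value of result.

Step 1: The loop creates 9 lambdas, all referencing the same variable j.
Step 2: After the loop, j = 8 (final value).
Step 3: fs[3]() looks up j at call time and finds 8. This is the late binding gotcha. result = 8

The answer is 8.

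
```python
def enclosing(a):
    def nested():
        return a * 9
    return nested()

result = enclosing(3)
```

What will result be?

Step 1: enclosing(3) binds parameter a = 3.
Step 2: nested() accesses a = 3 from enclosing scope.
Step 3: result = 3 * 9 = 27

The answer is 27.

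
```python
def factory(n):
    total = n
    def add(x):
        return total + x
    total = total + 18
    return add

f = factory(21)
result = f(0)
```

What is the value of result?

Step 1: factory(21) sets total = 21, then total = 21 + 18 = 39.
Step 2: Closures capture by reference, so add sees total = 39.
Step 3: f(0) returns 39 + 0 = 39

The answer is 39.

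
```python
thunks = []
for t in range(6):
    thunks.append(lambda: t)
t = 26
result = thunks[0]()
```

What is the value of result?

Step 1: Lambdas capture the variable t by reference, not by value.
Step 2: After the loop, t is reassigned to 26.
Step 3: thunks[0]() looks up the current t = 26. result = 26

The answer is 26.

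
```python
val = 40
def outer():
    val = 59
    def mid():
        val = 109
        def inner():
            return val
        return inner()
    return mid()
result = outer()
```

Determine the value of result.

Step 1: Three levels of shadowing: global 40, outer 59, mid 109.
Step 2: inner() finds val = 109 in enclosing mid() scope.
Step 3: result = 109

The answer is 109.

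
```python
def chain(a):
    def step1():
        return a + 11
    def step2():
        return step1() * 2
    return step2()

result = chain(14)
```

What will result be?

Step 1: chain(14) captures a = 14.
Step 2: step2() calls step1() which returns 14 + 11 = 25.
Step 3: step2() returns 25 * 2 = 50

The answer is 50.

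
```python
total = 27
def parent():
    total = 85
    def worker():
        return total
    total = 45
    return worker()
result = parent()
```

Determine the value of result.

Step 1: parent() sets total = 85, then later total = 45.
Step 2: worker() is called after total is reassigned to 45. Closures capture variables by reference, not by value.
Step 3: result = 45

The answer is 45.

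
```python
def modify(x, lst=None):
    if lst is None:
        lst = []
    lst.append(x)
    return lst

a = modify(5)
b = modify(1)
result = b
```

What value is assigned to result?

Step 1: None default with guard creates a NEW list each call.
Step 2: a = [5] (fresh list). b = [1] (another fresh list).
Step 3: result = [1] (this is the fix for mutable default)

The answer is [1].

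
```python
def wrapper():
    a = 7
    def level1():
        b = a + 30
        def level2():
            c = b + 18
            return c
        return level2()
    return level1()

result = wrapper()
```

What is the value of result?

Step 1: a = 7. b = a + 30 = 37.
Step 2: c = b + 18 = 37 + 18 = 55.
Step 3: result = 55

The answer is 55.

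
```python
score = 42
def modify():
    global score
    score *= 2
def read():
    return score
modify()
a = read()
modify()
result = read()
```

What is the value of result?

Step 1: score = 42.
Step 2: First modify(): score = 42 * 2 = 84.
Step 3: Second modify(): score = 84 * 2 = 168.
Step 4: read() returns 168

The answer is 168.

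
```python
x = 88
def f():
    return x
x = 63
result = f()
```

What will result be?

Step 1: x is first set to 88, then reassigned to 63.
Step 2: f() is called after the reassignment, so it looks up the current global x = 63.
Step 3: result = 63

The answer is 63.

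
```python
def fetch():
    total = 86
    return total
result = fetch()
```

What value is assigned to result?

Step 1: fetch() defines total = 86 in its local scope.
Step 2: return total finds the local variable total = 86.
Step 3: result = 86

The answer is 86.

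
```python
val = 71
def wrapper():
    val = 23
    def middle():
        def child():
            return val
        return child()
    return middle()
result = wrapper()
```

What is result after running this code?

Step 1: wrapper() defines val = 23. middle() and child() have no local val.
Step 2: child() checks local (none), enclosing middle() (none), enclosing wrapper() and finds val = 23.
Step 3: result = 23

The answer is 23.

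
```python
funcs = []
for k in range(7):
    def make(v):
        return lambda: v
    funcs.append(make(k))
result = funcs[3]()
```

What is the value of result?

Step 1: make(k) creates a new scope capturing v = k at call time.
Step 2: funcs[3] = make(3), so its lambda captures v = 3.
Step 3: result = 3 (closure factory fixes late binding)

The answer is 3.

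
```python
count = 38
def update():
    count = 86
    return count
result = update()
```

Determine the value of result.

Step 1: Global count = 38.
Step 2: update() creates local count = 86, shadowing the global.
Step 3: Returns local count = 86. result = 86

The answer is 86.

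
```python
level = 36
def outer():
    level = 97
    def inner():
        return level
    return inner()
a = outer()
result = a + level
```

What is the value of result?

Step 1: outer() has local level = 97. inner() reads from enclosing.
Step 2: outer() returns 97. Global level = 36 unchanged.
Step 3: result = 97 + 36 = 133

The answer is 133.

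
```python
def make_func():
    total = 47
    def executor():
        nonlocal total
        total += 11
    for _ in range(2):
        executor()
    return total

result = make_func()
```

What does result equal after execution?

Step 1: total = 47.
Step 2: executor() is called 2 times in a loop, each adding 11 via nonlocal.
Step 3: total = 47 + 11 * 2 = 69

The answer is 69.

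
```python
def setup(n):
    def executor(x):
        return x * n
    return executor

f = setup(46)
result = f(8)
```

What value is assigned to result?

Step 1: setup(46) creates a closure capturing n = 46.
Step 2: f(8) computes 8 * 46 = 368.
Step 3: result = 368

The answer is 368.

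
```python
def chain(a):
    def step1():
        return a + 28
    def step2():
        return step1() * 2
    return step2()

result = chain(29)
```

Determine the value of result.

Step 1: chain(29) captures a = 29.
Step 2: step2() calls step1() which returns 29 + 28 = 57.
Step 3: step2() returns 57 * 2 = 114

The answer is 114.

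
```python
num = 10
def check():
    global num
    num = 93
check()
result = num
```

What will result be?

Step 1: num = 10 globally.
Step 2: check() declares global num and sets it to 93.
Step 3: After check(), global num = 93. result = 93

The answer is 93.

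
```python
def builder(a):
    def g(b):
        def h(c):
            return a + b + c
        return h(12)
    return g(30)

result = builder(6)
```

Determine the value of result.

Step 1: a = 6, b = 30, c = 12 across three nested scopes.
Step 2: h() accesses all three via LEGB rule.
Step 3: result = 6 + 30 + 12 = 48

The answer is 48.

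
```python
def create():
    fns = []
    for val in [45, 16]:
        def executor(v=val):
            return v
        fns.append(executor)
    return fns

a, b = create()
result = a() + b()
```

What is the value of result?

Step 1: Default argument v=val captures val at each iteration.
Step 2: a() returns 45 (captured at first iteration), b() returns 16 (captured at second).
Step 3: result = 45 + 16 = 61

The answer is 61.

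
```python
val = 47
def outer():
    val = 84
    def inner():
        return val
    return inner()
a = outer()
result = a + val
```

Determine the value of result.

Step 1: outer() has local val = 84. inner() reads from enclosing.
Step 2: outer() returns 84. Global val = 47 unchanged.
Step 3: result = 84 + 47 = 131

The answer is 131.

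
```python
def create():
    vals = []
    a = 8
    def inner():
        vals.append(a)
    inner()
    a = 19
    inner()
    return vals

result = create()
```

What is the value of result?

Step 1: a = 8. inner() appends current a to vals.
Step 2: First inner(): appends 8. Then a = 19.
Step 3: Second inner(): appends 19 (closure sees updated a). result = [8, 19]

The answer is [8, 19].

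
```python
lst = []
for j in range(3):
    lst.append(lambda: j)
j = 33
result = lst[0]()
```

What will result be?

Step 1: Lambdas capture the variable j by reference, not by value.
Step 2: After the loop, j is reassigned to 33.
Step 3: lst[0]() looks up the current j = 33. result = 33

The answer is 33.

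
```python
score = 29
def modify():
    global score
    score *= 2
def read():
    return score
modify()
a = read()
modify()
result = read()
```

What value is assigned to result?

Step 1: score = 29.
Step 2: First modify(): score = 29 * 2 = 58.
Step 3: Second modify(): score = 58 * 2 = 116.
Step 4: read() returns 116

The answer is 116.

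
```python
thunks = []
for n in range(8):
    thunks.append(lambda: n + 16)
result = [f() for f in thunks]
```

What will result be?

Step 1: All lambdas capture n by reference. After the loop, n = 7.
Step 2: Each call returns 7 + 16 = 23.
Step 3: result = [23, 23, 23, 23, 23, 23, 23, 23]

The answer is [23, 23, 23, 23, 23, 23, 23, 23].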